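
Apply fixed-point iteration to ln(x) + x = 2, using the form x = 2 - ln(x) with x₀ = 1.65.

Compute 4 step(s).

Equation: ln(x) + x = 2
Fixed-point form: x = 2 - ln(x)
x₀ = 1.65

x_1 = g(1.650000) = 1.499225
x_2 = g(1.499225) = 1.595052
x_3 = g(1.595052) = 1.533094
x_4 = g(1.533094) = 1.572712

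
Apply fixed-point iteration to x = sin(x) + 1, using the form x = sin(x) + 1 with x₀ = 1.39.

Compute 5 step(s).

Equation: x = sin(x) + 1
Fixed-point form: x = sin(x) + 1
x₀ = 1.39

x_1 = g(1.390000) = 1.983701
x_2 = g(1.983701) = 1.915959
x_3 = g(1.915959) = 1.941020
x_4 = g(1.941020) = 1.932246
x_5 = g(1.932246) = 1.935385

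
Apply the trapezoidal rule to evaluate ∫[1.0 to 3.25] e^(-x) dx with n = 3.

f(x) = e^(-x)
a = 1.0, b = 3.25, n = 3
h = (b - a)/n = 0.750000

Trapezoidal rule: (h/2)[f(x₀) + 2f(x₁) + 2f(x₂) + ... + f(xₙ)]

x_0 = 1.0000, f(x_0) = 0.367879, coefficient = 1
x_1 = 1.7500, f(x_1) = 0.173774, coefficient = 2
x_2 = 2.5000, f(x_2) = 0.082085, coefficient = 2
x_3 = 3.2500, f(x_3) = 0.038774, coefficient = 1

I ≈ (0.750000/2) × 0.918372 = 0.344389
Exact value: 0.329105
Error: 0.015284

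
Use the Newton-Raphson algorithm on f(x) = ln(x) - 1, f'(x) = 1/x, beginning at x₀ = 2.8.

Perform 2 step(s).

f(x) = ln(x) - 1
f'(x) = 1/x
x₀ = 2.8

Newton-Raphson formula: x_{n+1} = x_n - f(x_n)/f'(x_n)

Iteration 1:
  f(2.800000) = 0.029619
  f'(2.800000) = 0.357143
  x_1 = 2.800000 - 0.029619/0.357143 = 2.717066
Iteration 2:
  f(2.717066) = -0.000448
  f'(2.717066) = 0.368044
  x_2 = 2.717066 - (-0.000448)/0.368044 = 2.718282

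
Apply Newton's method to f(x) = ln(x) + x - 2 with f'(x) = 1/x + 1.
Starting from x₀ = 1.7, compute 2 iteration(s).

f(x) = ln(x) + x - 2
f'(x) = 1/x + 1
x₀ = 1.7

Newton-Raphson formula: x_{n+1} = x_n - f(x_n)/f'(x_n)

Iteration 1:
  f(1.700000) = 0.230628
  f'(1.700000) = 1.588235
  x_1 = 1.700000 - 0.230628/1.588235 = 1.554790
Iteration 2:
  f(1.554790) = -0.003870
  f'(1.554790) = 1.643174
  x_2 = 1.554790 - (-0.003870)/1.643174 = 1.557145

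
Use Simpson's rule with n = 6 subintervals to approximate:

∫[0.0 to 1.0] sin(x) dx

f(x) = sin(x)
a = 0.0, b = 1.0, n = 6
h = (b - a)/n = 0.166667

Simpson's rule: (h/3)[f(x₀) + 4f(x₁) + 2f(x₂) + ... + f(xₙ)]

x_0 = 0.0000, f(x_0) = 0.000000, coefficient = 1
x_1 = 0.1667, f(x_1) = 0.165896, coefficient = 4
x_2 = 0.3333, f(x_2) = 0.327195, coefficient = 2
x_3 = 0.5000, f(x_3) = 0.479426, coefficient = 4
x_4 = 0.6667, f(x_4) = 0.618370, coefficient = 2
x_5 = 0.8333, f(x_5) = 0.740177, coefficient = 4
x_6 = 1.0000, f(x_6) = 0.841471, coefficient = 1

I ≈ (0.166667/3) × 8.274594 = 0.459700
Exact value: 0.459698
Error: 0.000002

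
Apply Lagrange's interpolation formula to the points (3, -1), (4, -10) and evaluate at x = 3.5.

Lagrange interpolation formula:
P(x) = Σ yᵢ × Lᵢ(x)
where Lᵢ(x) = Π_{j≠i} (x - xⱼ)/(xᵢ - xⱼ)

L_0(3.5) = (3.5 - 4)/(3 - 4) = 0.500000
L_1(3.5) = (3.5 - 3)/(4 - 3) = 0.500000

P(3.5) = (-1)×L_0(3.5) + (-10)×L_1(3.5)
P(3.5) = -5.500000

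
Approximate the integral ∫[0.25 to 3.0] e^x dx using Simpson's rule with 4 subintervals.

f(x) = e^x
a = 0.25, b = 3.0, n = 4
h = (b - a)/n = 0.687500

Simpson's rule: (h/3)[f(x₀) + 4f(x₁) + 2f(x₂) + ... + f(xₙ)]

x_0 = 0.2500, f(x_0) = 1.284025, coefficient = 1
x_1 = 0.9375, f(x_1) = 2.553589, coefficient = 4
x_2 = 1.6250, f(x_2) = 5.078419, coefficient = 2
x_3 = 2.3125, f(x_3) = 10.099642, coefficient = 4
x_4 = 3.0000, f(x_4) = 20.085537, coefficient = 1

I ≈ (0.687500/3) × 82.139327 = 18.823596
Exact value: 18.801512
Error: 0.022084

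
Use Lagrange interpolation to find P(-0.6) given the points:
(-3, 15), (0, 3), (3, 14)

Lagrange interpolation formula:
P(x) = Σ yᵢ × Lᵢ(x)
where Lᵢ(x) = Π_{j≠i} (x - xⱼ)/(xᵢ - xⱼ)

L_0(-0.6) = (-0.6 - 0)/(-3 - 0) × (-0.6 - 3)/(-3 - 3) = 0.120000
L_1(-0.6) = (-0.6 - (-3))/(0 - (-3)) × (-0.6 - 3)/(0 - 3) = 0.960000
L_2(-0.6) = (-0.6 - (-3))/(3 - (-3)) × (-0.6 - 0)/(3 - 0) = -0.080000

P(-0.6) = 15×L_0(-0.6) + 3×L_1(-0.6) + 14×L_2(-0.6)
P(-0.6) = 3.560000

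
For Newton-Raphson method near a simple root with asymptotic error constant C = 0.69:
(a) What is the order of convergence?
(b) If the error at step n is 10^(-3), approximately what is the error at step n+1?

(a) Newton-Raphson has quadratic (order 2) convergence near simple roots.
    This means |e_{n+1}| ≈ C|e_n|².

(b) With |e_n| = 10^(-3) and C = 0.69:
    |e_{n+1}| ≈ 0.69 × (10^(-3))² = 0.69 × 10^(-6)

(a) 2 (quadratic); (b) |e_{n+1}| ≈ 6.900e-07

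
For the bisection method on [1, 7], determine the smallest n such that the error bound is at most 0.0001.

We need (b-a)/2^n ≤ 0.0001
(7 - 1)/2^n ≤ 0.0001
6/2^n ≤ 0.0001
2^n ≥ 60000
n ≥ log₂(60000) = 15.87
n ≥ 16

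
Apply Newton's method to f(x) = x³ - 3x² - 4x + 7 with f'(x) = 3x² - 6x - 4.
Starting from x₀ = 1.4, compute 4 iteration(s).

f(x) = x³ - 3x² - 4x + 7
f'(x) = 3x² - 6x - 4
x₀ = 1.4

Newton-Raphson formula: x_{n+1} = x_n - f(x_n)/f'(x_n)

Iteration 1:
  f(1.400000) = -1.736000
  f'(1.400000) = -6.520000
  x_1 = 1.400000 - (-1.736000)/(-6.520000) = 1.133742
Iteration 2:
  f(1.133742) = 0.066196
  f'(1.133742) = -6.946339
  x_2 = 1.133742 - 0.066196/(-6.946339) = 1.143272
Iteration 3:
  f(1.143272) = 0.000037
  f'(1.143272) = -6.938419
  x_3 = 1.143272 - 0.000037/(-6.938419) = 1.143277
Iteration 4:
  f(1.143277) = 0.000000
  f'(1.143277) = -6.938415
  x_4 = 1.143277 - 0.000000/(-6.938415) = 1.143277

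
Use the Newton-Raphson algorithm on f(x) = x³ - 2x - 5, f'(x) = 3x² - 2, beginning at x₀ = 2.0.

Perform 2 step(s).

f(x) = x³ - 2x - 5
f'(x) = 3x² - 2
x₀ = 2.0

Newton-Raphson formula: x_{n+1} = x_n - f(x_n)/f'(x_n)

Iteration 1:
  f(2.000000) = -1.000000
  f'(2.000000) = 10.000000
  x_1 = 2.000000 - (-1.000000)/10.000000 = 2.100000
Iteration 2:
  f(2.100000) = 0.061000
  f'(2.100000) = 11.230000
  x_2 = 2.100000 - 0.061000/11.230000 = 2.094568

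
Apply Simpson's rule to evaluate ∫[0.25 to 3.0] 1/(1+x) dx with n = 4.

f(x) = 1/(1+x)
a = 0.25, b = 3.0, n = 4
h = (b - a)/n = 0.687500

Simpson's rule: (h/3)[f(x₀) + 4f(x₁) + 2f(x₂) + ... + f(xₙ)]

x_0 = 0.2500, f(x_0) = 0.800000, coefficient = 1
x_1 = 0.9375, f(x_1) = 0.516129, coefficient = 4
x_2 = 1.6250, f(x_2) = 0.380952, coefficient = 2
x_3 = 2.3125, f(x_3) = 0.301887, coefficient = 4
x_4 = 3.0000, f(x_4) = 0.250000, coefficient = 1

I ≈ (0.687500/3) × 5.083968 = 1.165076
Exact value: 1.163151
Error: 0.001925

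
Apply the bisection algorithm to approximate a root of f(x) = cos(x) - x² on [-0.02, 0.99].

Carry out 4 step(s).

f(x) = cos(x) - x²
Initial interval: [-0.02, 0.99]

Iteration 1:
  c_1 = (-0.020000 + 0.990000)/2 = 0.485000
  f(c_1) = f(0.485000) = 0.649450
  f(a) × f(c) ≥ 0, new interval: [0.485000, 0.990000]
Iteration 2:
  c_2 = (0.485000 + 0.990000)/2 = 0.737500
  f(c_2) = f(0.737500) = 0.196246
  f(a) × f(c) ≥ 0, new interval: [0.737500, 0.990000]
Iteration 3:
  c_3 = (0.737500 + 0.990000)/2 = 0.863750
  f(c_3) = f(0.863750) = -0.096473
  f(a) × f(c) < 0, new interval: [0.737500, 0.863750]
Iteration 4:
  c_4 = (0.737500 + 0.863750)/2 = 0.800625
  f(c_4) = f(0.800625) = 0.055258
  f(a) × f(c) ≥ 0, new interval: [0.800625, 0.863750]

After 4 iteration(s), the approximation is c_4 = 0.800625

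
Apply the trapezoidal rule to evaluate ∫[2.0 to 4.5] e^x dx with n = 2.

f(x) = e^x
a = 2.0, b = 4.5, n = 2
h = (b - a)/n = 1.250000

Trapezoidal rule: (h/2)[f(x₀) + 2f(x₁) + 2f(x₂) + ... + f(xₙ)]

x_0 = 2.0000, f(x_0) = 7.389056, coefficient = 1
x_1 = 3.2500, f(x_1) = 25.790340, coefficient = 2
x_2 = 4.5000, f(x_2) = 90.017131, coefficient = 1

I ≈ (1.250000/2) × 148.986867 = 93.116792
Exact value: 82.628075
Error: 10.488717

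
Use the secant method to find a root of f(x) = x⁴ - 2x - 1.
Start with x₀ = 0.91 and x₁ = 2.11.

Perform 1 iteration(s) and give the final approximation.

f(x) = x⁴ - 2x - 1
x₀ = 0.91, x₁ = 2.11

Secant formula: x_{n+1} = x_n - f(x_n)(x_n - x_{n-1})/(f(x_n) - f(x_{n-1}))

Iteration 1:
  f(0.910000) = -2.134250
  f(2.110000) = 14.601194
  x_2 = 2.110000 - 14.601194×(2.110000 - 0.910000)/(14.601194 - (-2.134250))
       = 1.063035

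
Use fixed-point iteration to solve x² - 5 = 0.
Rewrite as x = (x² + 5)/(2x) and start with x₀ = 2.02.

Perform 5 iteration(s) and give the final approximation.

Equation: x² - 5 = 0
Fixed-point form: x = (x² + 5)/(2x)
x₀ = 2.02

x_1 = g(2.020000) = 2.247624
x_2 = g(2.247624) = 2.236098
x_3 = g(2.236098) = 2.236068
x_4 = g(2.236068) = 2.236068
x_5 = g(2.236068) = 2.236068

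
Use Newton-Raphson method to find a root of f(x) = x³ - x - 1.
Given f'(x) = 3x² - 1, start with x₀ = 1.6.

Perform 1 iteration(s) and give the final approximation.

f(x) = x³ - x - 1
f'(x) = 3x² - 1
x₀ = 1.6

Newton-Raphson formula: x_{n+1} = x_n - f(x_n)/f'(x_n)

Iteration 1:
  f(1.600000) = 1.496000
  f'(1.600000) = 6.680000
  x_1 = 1.600000 - 1.496000/6.680000 = 1.376048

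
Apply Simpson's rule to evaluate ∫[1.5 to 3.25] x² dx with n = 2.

f(x) = x²
a = 1.5, b = 3.25, n = 2
h = (b - a)/n = 0.875000

Simpson's rule: (h/3)[f(x₀) + 4f(x₁) + 2f(x₂) + ... + f(xₙ)]

x_0 = 1.5000, f(x_0) = 2.250000, coefficient = 1
x_1 = 2.3750, f(x_1) = 5.640625, coefficient = 4
x_2 = 3.2500, f(x_2) = 10.562500, coefficient = 1

I ≈ (0.875000/3) × 35.375000 = 10.317708
Exact value: 10.317708
Error: 0.000000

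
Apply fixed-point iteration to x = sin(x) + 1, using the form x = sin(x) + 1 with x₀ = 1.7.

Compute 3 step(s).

Equation: x = sin(x) + 1
Fixed-point form: x = sin(x) + 1
x₀ = 1.7

x_1 = g(1.700000) = 1.991665
x_2 = g(1.991665) = 1.912734
x_3 = g(1.912734) = 1.942107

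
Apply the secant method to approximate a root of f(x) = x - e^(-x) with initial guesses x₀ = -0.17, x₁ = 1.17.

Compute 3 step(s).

f(x) = x - e^(-x)
x₀ = -0.17, x₁ = 1.17

Secant formula: x_{n+1} = x_n - f(x_n)(x_n - x_{n-1})/(f(x_n) - f(x_{n-1}))

Iteration 1:
  f(-0.170000) = -1.355305
  f(1.170000) = 0.859633
  x_2 = 1.170000 - 0.859633×(1.170000 - (-0.170000))/(0.859633 - (-1.355305))
       = 0.649937
Iteration 2:
  f(1.170000) = 0.859633
  f(0.649937) = 0.127858
  x_3 = 0.649937 - 0.127858×(0.649937 - 1.170000)/(0.127858 - 0.859633)
       = 0.559070
Iteration 3:
  f(0.649937) = 0.127858
  f(0.559070) = -0.012671
  x_4 = 0.559070 - (-0.012671)×(0.559070 - 0.649937)/(-0.012671 - 0.127858)
       = 0.567263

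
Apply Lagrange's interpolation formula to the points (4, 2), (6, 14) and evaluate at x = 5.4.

Lagrange interpolation formula:
P(x) = Σ yᵢ × Lᵢ(x)
where Lᵢ(x) = Π_{j≠i} (x - xⱼ)/(xᵢ - xⱼ)

L_0(5.4) = (5.4 - 6)/(4 - 6) = 0.300000
L_1(5.4) = (5.4 - 4)/(6 - 4) = 0.700000

P(5.4) = 2×L_0(5.4) + 14×L_1(5.4)
P(5.4) = 10.400000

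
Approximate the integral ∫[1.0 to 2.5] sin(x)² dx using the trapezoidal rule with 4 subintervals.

f(x) = sin(x)²
a = 1.0, b = 2.5, n = 4
h = (b - a)/n = 0.375000

Trapezoidal rule: (h/2)[f(x₀) + 2f(x₁) + 2f(x₂) + ... + f(xₙ)]

x_0 = 1.0000, f(x_0) = 0.708073, coefficient = 1
x_1 = 1.3750, f(x_1) = 0.962151, coefficient = 2
x_2 = 1.7500, f(x_2) = 0.968228, coefficient = 2
x_3 = 2.1250, f(x_3) = 0.723044, coefficient = 2
x_4 = 2.5000, f(x_4) = 0.358169, coefficient = 1

I ≈ (0.375000/2) × 6.373089 = 1.194954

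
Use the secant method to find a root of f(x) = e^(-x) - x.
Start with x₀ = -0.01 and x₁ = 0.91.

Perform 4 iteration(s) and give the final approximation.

f(x) = e^(-x) - x
x₀ = -0.01, x₁ = 0.91

Secant formula: x_{n+1} = x_n - f(x_n)(x_n - x_{n-1})/(f(x_n) - f(x_{n-1}))

Iteration 1:
  f(-0.010000) = 1.020050
  f(0.910000) = -0.507476
  x_2 = 0.910000 - (-0.507476)×(0.910000 - (-0.010000))/(-0.507476 - 1.020050)
       = 0.604357
Iteration 2:
  f(0.910000) = -0.507476
  f(0.604357) = -0.057931
  x_3 = 0.604357 - (-0.057931)×(0.604357 - 0.910000)/(-0.057931 - (-0.507476))
       = 0.564970
Iteration 3:
  f(0.604357) = -0.057931
  f(0.564970) = 0.003408
  x_4 = 0.564970 - 0.003408×(0.564970 - 0.604357)/(0.003408 - (-0.057931))
       = 0.567158
Iteration 4:
  f(0.564970) = 0.003408
  f(0.567158) = -0.000023
  x_5 = 0.567158 - (-0.000023)×(0.567158 - 0.564970)/(-0.000023 - 0.003408)
       = 0.567143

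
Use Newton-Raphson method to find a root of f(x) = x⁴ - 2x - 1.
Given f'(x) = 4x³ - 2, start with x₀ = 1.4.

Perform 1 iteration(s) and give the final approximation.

f(x) = x⁴ - 2x - 1
f'(x) = 4x³ - 2
x₀ = 1.4

Newton-Raphson formula: x_{n+1} = x_n - f(x_n)/f'(x_n)

Iteration 1:
  f(1.400000) = 0.041600
  f'(1.400000) = 8.976000
  x_1 = 1.400000 - 0.041600/8.976000 = 1.395365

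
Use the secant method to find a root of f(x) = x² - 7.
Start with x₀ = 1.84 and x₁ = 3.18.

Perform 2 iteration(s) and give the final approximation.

f(x) = x² - 7
x₀ = 1.84, x₁ = 3.18

Secant formula: x_{n+1} = x_n - f(x_n)(x_n - x_{n-1})/(f(x_n) - f(x_{n-1}))

Iteration 1:
  f(1.840000) = -3.614400
  f(3.180000) = 3.112400
  x_2 = 3.180000 - 3.112400×(3.180000 - 1.840000)/(3.112400 - (-3.614400))
       = 2.560000
Iteration 2:
  f(3.180000) = 3.112400
  f(2.560000) = -0.446400
  x_3 = 2.560000 - (-0.446400)×(2.560000 - 3.180000)/(-0.446400 - 3.112400)
       = 2.637770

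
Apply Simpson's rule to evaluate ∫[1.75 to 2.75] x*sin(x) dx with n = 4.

f(x) = x*sin(x)
a = 1.75, b = 2.75, n = 4
h = (b - a)/n = 0.250000

Simpson's rule: (h/3)[f(x₀) + 4f(x₁) + 2f(x₂) + ... + f(xₙ)]

x_0 = 1.7500, f(x_0) = 1.721975, coefficient = 1
x_1 = 2.0000, f(x_1) = 1.818595, coefficient = 4
x_2 = 2.2500, f(x_2) = 1.750665, coefficient = 2
x_3 = 2.5000, f(x_3) = 1.496180, coefficient = 4
x_4 = 2.7500, f(x_4) = 1.049568, coefficient = 1

I ≈ (0.250000/3) × 19.531973 = 1.627664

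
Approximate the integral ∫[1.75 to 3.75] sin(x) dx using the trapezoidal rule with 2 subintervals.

f(x) = sin(x)
a = 1.75, b = 3.75, n = 2
h = (b - a)/n = 1.000000

Trapezoidal rule: (h/2)[f(x₀) + 2f(x₁) + 2f(x₂) + ... + f(xₙ)]

x_0 = 1.7500, f(x_0) = 0.983986, coefficient = 1
x_1 = 2.7500, f(x_1) = 0.381661, coefficient = 2
x_2 = 3.7500, f(x_2) = -0.571561, coefficient = 1

I ≈ (1.000000/2) × 1.175747 = 0.587873
Exact value: 0.642313
Error: 0.054440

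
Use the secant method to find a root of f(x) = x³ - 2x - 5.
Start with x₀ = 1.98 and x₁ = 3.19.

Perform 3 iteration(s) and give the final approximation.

f(x) = x³ - 2x - 5
x₀ = 1.98, x₁ = 3.19

Secant formula: x_{n+1} = x_n - f(x_n)(x_n - x_{n-1})/(f(x_n) - f(x_{n-1}))

Iteration 1:
  f(1.980000) = -1.197608
  f(3.190000) = 21.081759
  x_2 = 3.190000 - 21.081759×(3.190000 - 1.980000)/(21.081759 - (-1.197608))
       = 2.045042
Iteration 2:
  f(3.190000) = 21.081759
  f(2.045042) = -0.537311
  x_3 = 2.045042 - (-0.537311)×(2.045042 - 3.190000)/(-0.537311 - 21.081759)
       = 2.073499
Iteration 3:
  f(2.045042) = -0.537311
  f(2.073499) = -0.232203
  x_4 = 2.073499 - (-0.232203)×(2.073499 - 2.045042)/(-0.232203 - (-0.537311))
       = 2.095155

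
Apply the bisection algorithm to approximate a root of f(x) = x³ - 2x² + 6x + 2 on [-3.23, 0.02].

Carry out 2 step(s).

f(x) = x³ - 2x² + 6x + 2
Initial interval: [-3.23, 0.02]

Iteration 1:
  c_1 = (-3.230000 + 0.020000)/2 = -1.605000
  f(c_1) = f(-1.605000) = -16.916570
  f(a) × f(c) ≥ 0, new interval: [-1.605000, 0.020000]
Iteration 2:
  c_2 = (-1.605000 + 0.020000)/2 = -0.792500
  f(c_2) = f(-0.792500) = -4.508847
  f(a) × f(c) ≥ 0, new interval: [-0.792500, 0.020000]

After 2 iteration(s), the approximation is c_2 = -0.792500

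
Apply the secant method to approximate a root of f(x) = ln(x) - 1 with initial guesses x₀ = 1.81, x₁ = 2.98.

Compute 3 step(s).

f(x) = ln(x) - 1
x₀ = 1.81, x₁ = 2.98

Secant formula: x_{n+1} = x_n - f(x_n)(x_n - x_{n-1})/(f(x_n) - f(x_{n-1}))

Iteration 1:
  f(1.810000) = -0.406673
  f(2.980000) = 0.091923
  x_2 = 2.980000 - 0.091923×(2.980000 - 1.810000)/(0.091923 - (-0.406673))
       = 2.764294
Iteration 2:
  f(2.980000) = 0.091923
  f(2.764294) = 0.016785
  x_3 = 2.764294 - 0.016785×(2.764294 - 2.980000)/(0.016785 - 0.091923)
       = 2.716107
Iteration 3:
  f(2.764294) = 0.016785
  f(2.716107) = -0.000800
  x_4 = 2.716107 - (-0.000800)×(2.716107 - 2.764294)/(-0.000800 - 0.016785)
       = 2.718300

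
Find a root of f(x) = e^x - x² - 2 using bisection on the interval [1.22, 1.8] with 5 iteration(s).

f(x) = e^x - x² - 2
Initial interval: [1.22, 1.8]

Iteration 1:
  c_1 = (1.220000 + 1.800000)/2 = 1.510000
  f(c_1) = f(1.510000) = 0.246631
  f(a) × f(c) < 0, new interval: [1.220000, 1.510000]
Iteration 2:
  c_2 = (1.220000 + 1.510000)/2 = 1.365000
  f(c_2) = f(1.365000) = 0.052498
  f(a) × f(c) < 0, new interval: [1.220000, 1.365000]
Iteration 3:
  c_3 = (1.220000 + 1.365000)/2 = 1.292500
  f(c_3) = f(1.292500) = -0.028676
  f(a) × f(c) ≥ 0, new interval: [1.292500, 1.365000]
Iteration 4:
  c_4 = (1.292500 + 1.365000)/2 = 1.328750
  f(c_4) = f(1.328750) = 0.010743
  f(a) × f(c) < 0, new interval: [1.292500, 1.328750]
Iteration 5:
  c_5 = (1.292500 + 1.328750)/2 = 1.310625
  f(c_5) = f(1.310625) = -0.009247
  f(a) × f(c) ≥ 0, new interval: [1.310625, 1.328750]

After 5 iteration(s), the approximation is c_5 = 1.310625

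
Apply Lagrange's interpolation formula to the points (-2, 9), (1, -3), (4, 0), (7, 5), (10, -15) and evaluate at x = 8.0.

Lagrange interpolation formula:
P(x) = Σ yᵢ × Lᵢ(x)
where Lᵢ(x) = Π_{j≠i} (x - xⱼ)/(xᵢ - xⱼ)

L_0(8.0) = (8.0 - 1)/(-2 - 1) × (8.0 - 4)/(-2 - 4) × (8.0 - 7)/(-2 - 7) × (8.0 - 10)/(-2 - 10) = -0.028807
L_1(8.0) = (8.0 - (-2))/(1 - (-2)) × (8.0 - 4)/(1 - 4) × (8.0 - 7)/(1 - 7) × (8.0 - 10)/(1 - 10) = 0.164609
L_2(8.0) = (8.0 - (-2))/(4 - (-2)) × (8.0 - 1)/(4 - 1) × (8.0 - 7)/(4 - 7) × (8.0 - 10)/(4 - 10) = -0.432099
L_3(8.0) = (8.0 - (-2))/(7 - (-2)) × (8.0 - 1)/(7 - 1) × (8.0 - 4)/(7 - 4) × (8.0 - 10)/(7 - 10) = 1.152263
L_4(8.0) = (8.0 - (-2))/(10 - (-2)) × (8.0 - 1)/(10 - 1) × (8.0 - 4)/(10 - 4) × (8.0 - 7)/(10 - 7) = 0.144033

P(8.0) = 9×L_0(8.0) + (-3)×L_1(8.0) + 0×L_2(8.0) + 5×L_3(8.0) + (-15)×L_4(8.0)
P(8.0) = 2.847737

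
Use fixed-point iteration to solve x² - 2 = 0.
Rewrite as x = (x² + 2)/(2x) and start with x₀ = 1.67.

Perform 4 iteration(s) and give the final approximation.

Equation: x² - 2 = 0
Fixed-point form: x = (x² + 2)/(2x)
x₀ = 1.67

x_1 = g(1.670000) = 1.433802
x_2 = g(1.433802) = 1.414347
x_3 = g(1.414347) = 1.414214
x_4 = g(1.414214) = 1.414214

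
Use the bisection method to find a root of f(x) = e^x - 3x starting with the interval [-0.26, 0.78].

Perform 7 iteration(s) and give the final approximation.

f(x) = e^x - 3x
Initial interval: [-0.26, 0.78]

Iteration 1:
  c_1 = (-0.260000 + 0.780000)/2 = 0.260000
  f(c_1) = f(0.260000) = 0.516930
  f(a) × f(c) ≥ 0, new interval: [0.260000, 0.780000]
Iteration 2:
  c_2 = (0.260000 + 0.780000)/2 = 0.520000
  f(c_2) = f(0.520000) = 0.122028
  f(a) × f(c) ≥ 0, new interval: [0.520000, 0.780000]
Iteration 3:
  c_3 = (0.520000 + 0.780000)/2 = 0.650000
  f(c_3) = f(0.650000) = -0.034459
  f(a) × f(c) < 0, new interval: [0.520000, 0.650000]
Iteration 4:
  c_4 = (0.520000 + 0.650000)/2 = 0.585000
  f(c_4) = f(0.585000) = 0.039991
  f(a) × f(c) ≥ 0, new interval: [0.585000, 0.650000]
Iteration 5:
  c_5 = (0.585000 + 0.650000)/2 = 0.617500
  f(c_5) = f(0.617500) = 0.001787
  f(a) × f(c) ≥ 0, new interval: [0.617500, 0.650000]
Iteration 6:
  c_6 = (0.617500 + 0.650000)/2 = 0.633750
  f(c_6) = f(0.633750) = -0.016585
  f(a) × f(c) < 0, new interval: [0.617500, 0.633750]
Iteration 7:
  c_7 = (0.617500 + 0.633750)/2 = 0.625625
  f(c_7) = f(0.625625) = -0.007461
  f(a) × f(c) < 0, new interval: [0.617500, 0.625625]

After 7 iteration(s), the approximation is c_7 = 0.625625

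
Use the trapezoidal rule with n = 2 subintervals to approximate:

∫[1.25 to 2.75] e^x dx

f(x) = e^x
a = 1.25, b = 2.75, n = 2
h = (b - a)/n = 0.750000

Trapezoidal rule: (h/2)[f(x₀) + 2f(x₁) + 2f(x₂) + ... + f(xₙ)]

x_0 = 1.2500, f(x_0) = 3.490343, coefficient = 1
x_1 = 2.0000, f(x_1) = 7.389056, coefficient = 2
x_2 = 2.7500, f(x_2) = 15.642632, coefficient = 1

I ≈ (0.750000/2) × 33.911087 = 12.716658
Exact value: 12.152289
Error: 0.564369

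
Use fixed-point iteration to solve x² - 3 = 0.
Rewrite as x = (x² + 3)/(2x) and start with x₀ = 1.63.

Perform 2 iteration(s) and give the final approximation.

Equation: x² - 3 = 0
Fixed-point form: x = (x² + 3)/(2x)
x₀ = 1.63

x_1 = g(1.630000) = 1.735245
x_2 = g(1.735245) = 1.732054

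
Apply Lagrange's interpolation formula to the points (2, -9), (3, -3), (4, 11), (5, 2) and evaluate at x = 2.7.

Lagrange interpolation formula:
P(x) = Σ yᵢ × Lᵢ(x)
where Lᵢ(x) = Π_{j≠i} (x - xⱼ)/(xᵢ - xⱼ)

L_0(2.7) = (2.7 - 3)/(2 - 3) × (2.7 - 4)/(2 - 4) × (2.7 - 5)/(2 - 5) = 0.149500
L_1(2.7) = (2.7 - 2)/(3 - 2) × (2.7 - 4)/(3 - 4) × (2.7 - 5)/(3 - 5) = 1.046500
L_2(2.7) = (2.7 - 2)/(4 - 2) × (2.7 - 3)/(4 - 3) × (2.7 - 5)/(4 - 5) = -0.241500
L_3(2.7) = (2.7 - 2)/(5 - 2) × (2.7 - 3)/(5 - 3) × (2.7 - 4)/(5 - 4) = 0.045500

P(2.7) = (-9)×L_0(2.7) + (-3)×L_1(2.7) + 11×L_2(2.7) + 2×L_3(2.7)
P(2.7) = -7.050500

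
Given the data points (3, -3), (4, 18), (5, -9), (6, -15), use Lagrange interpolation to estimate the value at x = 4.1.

Lagrange interpolation formula:
P(x) = Σ yᵢ × Lᵢ(x)
where Lᵢ(x) = Π_{j≠i} (x - xⱼ)/(xᵢ - xⱼ)

L_0(4.1) = (4.1 - 4)/(3 - 4) × (4.1 - 5)/(3 - 5) × (4.1 - 6)/(3 - 6) = -0.028500
L_1(4.1) = (4.1 - 3)/(4 - 3) × (4.1 - 5)/(4 - 5) × (4.1 - 6)/(4 - 6) = 0.940500
L_2(4.1) = (4.1 - 3)/(5 - 3) × (4.1 - 4)/(5 - 4) × (4.1 - 6)/(5 - 6) = 0.104500
L_3(4.1) = (4.1 - 3)/(6 - 3) × (4.1 - 4)/(6 - 4) × (4.1 - 5)/(6 - 5) = -0.016500

P(4.1) = (-3)×L_0(4.1) + 18×L_1(4.1) + (-9)×L_2(4.1) + (-15)×L_3(4.1)
P(4.1) = 16.321500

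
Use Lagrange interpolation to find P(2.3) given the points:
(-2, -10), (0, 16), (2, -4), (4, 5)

Lagrange interpolation formula:
P(x) = Σ yᵢ × Lᵢ(x)
where Lᵢ(x) = Π_{j≠i} (x - xⱼ)/(xᵢ - xⱼ)

L_0(2.3) = (2.3 - 0)/(-2 - 0) × (2.3 - 2)/(-2 - 2) × (2.3 - 4)/(-2 - 4) = 0.024437
L_1(2.3) = (2.3 - (-2))/(0 - (-2)) × (2.3 - 2)/(0 - 2) × (2.3 - 4)/(0 - 4) = -0.137062
L_2(2.3) = (2.3 - (-2))/(2 - (-2)) × (2.3 - 0)/(2 - 0) × (2.3 - 4)/(2 - 4) = 1.050812
L_3(2.3) = (2.3 - (-2))/(4 - (-2)) × (2.3 - 0)/(4 - 0) × (2.3 - 2)/(4 - 2) = 0.061812

P(2.3) = (-10)×L_0(2.3) + 16×L_1(2.3) + (-4)×L_2(2.3) + 5×L_3(2.3)
P(2.3) = -6.331562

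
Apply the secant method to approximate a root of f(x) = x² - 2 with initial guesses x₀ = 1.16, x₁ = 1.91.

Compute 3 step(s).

f(x) = x² - 2
x₀ = 1.16, x₁ = 1.91

Secant formula: x_{n+1} = x_n - f(x_n)(x_n - x_{n-1})/(f(x_n) - f(x_{n-1}))

Iteration 1:
  f(1.160000) = -0.654400
  f(1.910000) = 1.648100
  x_2 = 1.910000 - 1.648100×(1.910000 - 1.160000)/(1.648100 - (-0.654400))
       = 1.373160
Iteration 2:
  f(1.910000) = 1.648100
  f(1.373160) = -0.114433
  x_3 = 1.373160 - (-0.114433)×(1.373160 - 1.910000)/(-0.114433 - 1.648100)
       = 1.408014
Iteration 3:
  f(1.373160) = -0.114433
  f(1.408014) = -0.017496
  x_4 = 1.408014 - (-0.017496)×(1.408014 - 1.373160)/(-0.017496 - (-0.114433))
       = 1.414305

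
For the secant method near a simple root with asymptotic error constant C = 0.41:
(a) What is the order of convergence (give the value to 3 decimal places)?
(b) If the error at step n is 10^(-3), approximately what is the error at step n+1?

(a) Secant method has superlinear convergence with order φ = (1+√5)/2 ≈ 1.618.
    This means |e_{n+1}| ≈ C|e_n|^1.618.

(b) With |e_n| = 10^(-3) and C = 0.41:
    |e_{n+1}| ≈ 0.41 × (10^(-3))^1.618 = 0.41 × 10^(-4.85)

(a) ≈ 1.618 (golden ratio); (b) |e_{n+1}| ≈ 5.737e-06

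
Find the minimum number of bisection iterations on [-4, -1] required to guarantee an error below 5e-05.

We need (b-a)/2^n ≤ 5e-05
(-1 - (-4))/2^n ≤ 5e-05
3/2^n ≤ 5e-05
2^n ≥ 60000
n ≥ log₂(60000) = 15.87
n ≥ 16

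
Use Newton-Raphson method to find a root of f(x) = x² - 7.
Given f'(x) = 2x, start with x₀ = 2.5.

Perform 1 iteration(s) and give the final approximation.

f(x) = x² - 7
f'(x) = 2x
x₀ = 2.5

Newton-Raphson formula: x_{n+1} = x_n - f(x_n)/f'(x_n)

Iteration 1:
  f(2.500000) = -0.750000
  f'(2.500000) = 5.000000
  x_1 = 2.500000 - (-0.750000)/5.000000 = 2.650000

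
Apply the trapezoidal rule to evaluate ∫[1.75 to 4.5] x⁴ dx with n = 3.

f(x) = x⁴
a = 1.75, b = 4.5, n = 3
h = (b - a)/n = 0.916667

Trapezoidal rule: (h/2)[f(x₀) + 2f(x₁) + 2f(x₂) + ... + f(xₙ)]

x_0 = 1.7500, f(x_0) = 9.378906, coefficient = 1
x_1 = 2.6667, f(x_1) = 50.567901, coefficient = 2
x_2 = 3.5833, f(x_2) = 164.872733, coefficient = 2
x_3 = 4.5000, f(x_3) = 410.062500, coefficient = 1

I ≈ (0.916667/2) × 850.322676 = 389.731226
Exact value: 365.773633
Error: 23.957593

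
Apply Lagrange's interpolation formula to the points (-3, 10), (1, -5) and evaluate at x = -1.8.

Lagrange interpolation formula:
P(x) = Σ yᵢ × Lᵢ(x)
where Lᵢ(x) = Π_{j≠i} (x - xⱼ)/(xᵢ - xⱼ)

L_0(-1.8) = (-1.8 - 1)/(-3 - 1) = 0.700000
L_1(-1.8) = (-1.8 - (-3))/(1 - (-3)) = 0.300000

P(-1.8) = 10×L_0(-1.8) + (-5)×L_1(-1.8)
P(-1.8) = 5.500000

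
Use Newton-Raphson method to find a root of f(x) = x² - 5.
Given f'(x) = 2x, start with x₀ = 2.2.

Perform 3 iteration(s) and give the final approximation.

f(x) = x² - 5
f'(x) = 2x
x₀ = 2.2

Newton-Raphson formula: x_{n+1} = x_n - f(x_n)/f'(x_n)

Iteration 1:
  f(2.200000) = -0.160000
  f'(2.200000) = 4.400000
  x_1 = 2.200000 - (-0.160000)/4.400000 = 2.236364
Iteration 2:
  f(2.236364) = 0.001322
  f'(2.236364) = 4.472727
  x_2 = 2.236364 - 0.001322/4.472727 = 2.236068
Iteration 3:
  f(2.236068) = 0.000000
  f'(2.236068) = 4.472136
  x_3 = 2.236068 - 0.000000/4.472136 = 2.236068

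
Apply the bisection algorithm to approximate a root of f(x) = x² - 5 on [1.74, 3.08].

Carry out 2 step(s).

f(x) = x² - 5
Initial interval: [1.74, 3.08]

Iteration 1:
  c_1 = (1.740000 + 3.080000)/2 = 2.410000
  f(c_1) = f(2.410000) = 0.808100
  f(a) × f(c) < 0, new interval: [1.740000, 2.410000]
Iteration 2:
  c_2 = (1.740000 + 2.410000)/2 = 2.075000
  f(c_2) = f(2.075000) = -0.694375
  f(a) × f(c) ≥ 0, new interval: [2.075000, 2.410000]

After 2 iteration(s), the approximation is c_2 = 2.075000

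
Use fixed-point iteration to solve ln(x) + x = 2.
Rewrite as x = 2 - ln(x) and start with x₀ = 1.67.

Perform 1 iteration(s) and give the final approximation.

Equation: ln(x) + x = 2
Fixed-point form: x = 2 - ln(x)
x₀ = 1.67

x_1 = g(1.670000) = 1.487176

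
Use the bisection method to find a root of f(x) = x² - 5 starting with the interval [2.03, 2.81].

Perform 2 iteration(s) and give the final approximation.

f(x) = x² - 5
Initial interval: [2.03, 2.81]

Iteration 1:
  c_1 = (2.030000 + 2.810000)/2 = 2.420000
  f(c_1) = f(2.420000) = 0.856400
  f(a) × f(c) < 0, new interval: [2.030000, 2.420000]
Iteration 2:
  c_2 = (2.030000 + 2.420000)/2 = 2.225000
  f(c_2) = f(2.225000) = -0.049375
  f(a) × f(c) ≥ 0, new interval: [2.225000, 2.420000]

After 2 iteration(s), the approximation is c_2 = 2.225000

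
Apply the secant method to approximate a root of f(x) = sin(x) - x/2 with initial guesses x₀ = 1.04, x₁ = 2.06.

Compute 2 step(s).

f(x) = sin(x) - x/2
x₀ = 1.04, x₁ = 2.06

Secant formula: x_{n+1} = x_n - f(x_n)(x_n - x_{n-1})/(f(x_n) - f(x_{n-1}))

Iteration 1:
  f(1.040000) = 0.342404
  f(2.060000) = -0.147293
  x_2 = 2.060000 - (-0.147293)×(2.060000 - 1.040000)/(-0.147293 - 0.342404)
       = 1.753201
Iteration 2:
  f(2.060000) = -0.147293
  f(1.753201) = 0.106810
  x_3 = 1.753201 - 0.106810×(1.753201 - 2.060000)/(0.106810 - (-0.147293))
       = 1.882161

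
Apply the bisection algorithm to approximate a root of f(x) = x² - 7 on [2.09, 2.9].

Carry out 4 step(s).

f(x) = x² - 7
Initial interval: [2.09, 2.9]

Iteration 1:
  c_1 = (2.090000 + 2.900000)/2 = 2.495000
  f(c_1) = f(2.495000) = -0.774975
  f(a) × f(c) ≥ 0, new interval: [2.495000, 2.900000]
Iteration 2:
  c_2 = (2.495000 + 2.900000)/2 = 2.697500
  f(c_2) = f(2.697500) = 0.276506
  f(a) × f(c) < 0, new interval: [2.495000, 2.697500]
Iteration 3:
  c_3 = (2.495000 + 2.697500)/2 = 2.596250
  f(c_3) = f(2.596250) = -0.259486
  f(a) × f(c) ≥ 0, new interval: [2.596250, 2.697500]
Iteration 4:
  c_4 = (2.596250 + 2.697500)/2 = 2.646875
  f(c_4) = f(2.646875) = 0.005947
  f(a) × f(c) < 0, new interval: [2.596250, 2.646875]

After 4 iteration(s), the approximation is c_4 = 2.646875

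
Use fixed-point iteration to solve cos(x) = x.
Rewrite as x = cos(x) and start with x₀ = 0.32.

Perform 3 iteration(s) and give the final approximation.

Equation: cos(x) = x
Fixed-point form: x = cos(x)
x₀ = 0.32

x_1 = g(0.320000) = 0.949235
x_2 = g(0.949235) = 0.582305
x_3 = g(0.582305) = 0.835197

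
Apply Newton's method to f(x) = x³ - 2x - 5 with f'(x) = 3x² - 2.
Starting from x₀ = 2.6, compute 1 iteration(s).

f(x) = x³ - 2x - 5
f'(x) = 3x² - 2
x₀ = 2.6

Newton-Raphson formula: x_{n+1} = x_n - f(x_n)/f'(x_n)

Iteration 1:
  f(2.600000) = 7.376000
  f'(2.600000) = 18.280000
  x_1 = 2.600000 - 7.376000/18.280000 = 2.196499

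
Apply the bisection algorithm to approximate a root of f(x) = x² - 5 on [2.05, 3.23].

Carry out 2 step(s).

f(x) = x² - 5
Initial interval: [2.05, 3.23]

Iteration 1:
  c_1 = (2.050000 + 3.230000)/2 = 2.640000
  f(c_1) = f(2.640000) = 1.969600
  f(a) × f(c) < 0, new interval: [2.050000, 2.640000]
Iteration 2:
  c_2 = (2.050000 + 2.640000)/2 = 2.345000
  f(c_2) = f(2.345000) = 0.499025
  f(a) × f(c) < 0, new interval: [2.050000, 2.345000]

After 2 iteration(s), the approximation is c_2 = 2.345000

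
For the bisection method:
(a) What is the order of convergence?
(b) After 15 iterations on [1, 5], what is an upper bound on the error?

(a) Bisection has linear (order 1) convergence; the error is halved each step.

(b) Error bound = (b-a)/2^n = (5 - 1)/2^{15}
    = 4/2^{15}

(a) 1 (linear); (b) error ≤ 1.22e-04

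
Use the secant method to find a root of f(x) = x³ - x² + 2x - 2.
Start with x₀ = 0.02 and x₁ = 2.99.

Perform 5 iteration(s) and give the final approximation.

f(x) = x³ - x² + 2x - 2
x₀ = 0.02, x₁ = 2.99

Secant formula: x_{n+1} = x_n - f(x_n)(x_n - x_{n-1})/(f(x_n) - f(x_{n-1}))

Iteration 1:
  f(0.020000) = -1.960392
  f(2.990000) = 21.770799
  x_2 = 2.990000 - 21.770799×(2.990000 - 0.020000)/(21.770799 - (-1.960392))
       = 0.265346
Iteration 2:
  f(2.990000) = 21.770799
  f(0.265346) = -1.521033
  x_3 = 0.265346 - (-1.521033)×(0.265346 - 2.990000)/(-1.521033 - 21.770799)
       = 0.443275
Iteration 3:
  f(0.265346) = -1.521033
  f(0.443275) = -1.222842
  x_4 = 0.443275 - (-1.222842)×(0.443275 - 0.265346)/(-1.222842 - (-1.521033))
       = 1.172937
Iteration 4:
  f(0.443275) = -1.222842
  f(1.172937) = 0.583799
  x_5 = 1.172937 - 0.583799×(1.172937 - 0.443275)/(0.583799 - (-1.222842))
       = 0.937154
Iteration 5:
  f(1.172937) = 0.583799
  f(0.937154) = -0.180887
  x_6 = 0.937154 - (-0.180887)×(0.937154 - 1.172937)/(-0.180887 - 0.583799)
       = 0.992929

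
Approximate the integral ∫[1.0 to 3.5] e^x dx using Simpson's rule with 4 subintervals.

f(x) = e^x
a = 1.0, b = 3.5, n = 4
h = (b - a)/n = 0.625000

Simpson's rule: (h/3)[f(x₀) + 4f(x₁) + 2f(x₂) + ... + f(xₙ)]

x_0 = 1.0000, f(x_0) = 2.718282, coefficient = 1
x_1 = 1.6250, f(x_1) = 5.078419, coefficient = 4
x_2 = 2.2500, f(x_2) = 9.487736, coefficient = 2
x_3 = 2.8750, f(x_3) = 17.725424, coefficient = 4
x_4 = 3.5000, f(x_4) = 33.115452, coefficient = 1

I ≈ (0.625000/3) × 146.024578 = 30.421787
Exact value: 30.397170
Error: 0.024617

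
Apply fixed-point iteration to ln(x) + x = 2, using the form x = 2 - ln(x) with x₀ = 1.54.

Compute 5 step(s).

Equation: ln(x) + x = 2
Fixed-point form: x = 2 - ln(x)
x₀ = 1.54

x_1 = g(1.540000) = 1.568218
x_2 = g(1.568218) = 1.550060
x_3 = g(1.550060) = 1.561706
x_4 = g(1.561706) = 1.554221
x_5 = g(1.554221) = 1.559025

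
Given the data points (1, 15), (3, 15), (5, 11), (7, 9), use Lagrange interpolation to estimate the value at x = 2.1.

Lagrange interpolation formula:
P(x) = Σ yᵢ × Lᵢ(x)
where Lᵢ(x) = Π_{j≠i} (x - xⱼ)/(xᵢ - xⱼ)

L_0(2.1) = (2.1 - 3)/(1 - 3) × (2.1 - 5)/(1 - 5) × (2.1 - 7)/(1 - 7) = 0.266437
L_1(2.1) = (2.1 - 1)/(3 - 1) × (2.1 - 5)/(3 - 5) × (2.1 - 7)/(3 - 7) = 0.976938
L_2(2.1) = (2.1 - 1)/(5 - 1) × (2.1 - 3)/(5 - 3) × (2.1 - 7)/(5 - 7) = -0.303187
L_3(2.1) = (2.1 - 1)/(7 - 1) × (2.1 - 3)/(7 - 3) × (2.1 - 5)/(7 - 5) = 0.059812

P(2.1) = 15×L_0(2.1) + 15×L_1(2.1) + 11×L_2(2.1) + 9×L_3(2.1)
P(2.1) = 15.853875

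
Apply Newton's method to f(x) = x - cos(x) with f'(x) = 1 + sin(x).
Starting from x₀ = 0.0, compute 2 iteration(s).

f(x) = x - cos(x)
f'(x) = 1 + sin(x)
x₀ = 0.0

Newton-Raphson formula: x_{n+1} = x_n - f(x_n)/f'(x_n)

Iteration 1:
  f(0.000000) = -1.000000
  f'(0.000000) = 1.000000
  x_1 = 0.000000 - (-1.000000)/1.000000 = 1.000000
Iteration 2:
  f(1.000000) = 0.459698
  f'(1.000000) = 1.841471
  x_2 = 1.000000 - 0.459698/1.841471 = 0.750364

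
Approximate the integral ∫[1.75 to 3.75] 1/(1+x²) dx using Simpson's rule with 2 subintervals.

f(x) = 1/(1+x²)
a = 1.75, b = 3.75, n = 2
h = (b - a)/n = 1.000000

Simpson's rule: (h/3)[f(x₀) + 4f(x₁) + 2f(x₂) + ... + f(xₙ)]

x_0 = 1.7500, f(x_0) = 0.246154, coefficient = 1
x_1 = 2.7500, f(x_1) = 0.116788, coefficient = 4
x_2 = 3.7500, f(x_2) = 0.066390, coefficient = 1

I ≈ (1.000000/3) × 0.779697 = 0.259899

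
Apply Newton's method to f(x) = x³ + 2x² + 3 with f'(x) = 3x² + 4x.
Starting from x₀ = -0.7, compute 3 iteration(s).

f(x) = x³ + 2x² + 3
f'(x) = 3x² + 4x
x₀ = -0.7

Newton-Raphson formula: x_{n+1} = x_n - f(x_n)/f'(x_n)

Iteration 1:
  f(-0.700000) = 3.637000
  f'(-0.700000) = -1.330000
  x_1 = -0.700000 - 3.637000/(-1.330000) = 2.034586
Iteration 2:
  f(2.034586) = 19.701340
  f'(2.034586) = 20.556972
  x_2 = 2.034586 - 19.701340/20.556972 = 1.076209
Iteration 3:
  f(1.076209) = 6.562944
  f'(1.076209) = 7.779513
  x_3 = 1.076209 - 6.562944/7.779513 = 0.232590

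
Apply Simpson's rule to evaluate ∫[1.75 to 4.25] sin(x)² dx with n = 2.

f(x) = sin(x)²
a = 1.75, b = 4.25, n = 2
h = (b - a)/n = 1.250000

Simpson's rule: (h/3)[f(x₀) + 4f(x₁) + 2f(x₂) + ... + f(xₙ)]

x_0 = 1.7500, f(x_0) = 0.968228, coefficient = 1
x_1 = 3.0000, f(x_1) = 0.019915, coefficient = 4
x_2 = 4.2500, f(x_2) = 0.801006, coefficient = 1

I ≈ (1.250000/3) × 1.848894 = 0.770372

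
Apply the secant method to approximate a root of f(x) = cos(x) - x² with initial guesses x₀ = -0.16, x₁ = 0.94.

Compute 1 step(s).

f(x) = cos(x) - x²
x₀ = -0.16, x₁ = 0.94

Secant formula: x_{n+1} = x_n - f(x_n)(x_n - x_{n-1})/(f(x_n) - f(x_{n-1}))

Iteration 1:
  f(-0.160000) = 0.961627
  f(0.940000) = -0.293812
  x_2 = 0.940000 - (-0.293812)×(0.940000 - (-0.160000))/(-0.293812 - 0.961627)
       = 0.682566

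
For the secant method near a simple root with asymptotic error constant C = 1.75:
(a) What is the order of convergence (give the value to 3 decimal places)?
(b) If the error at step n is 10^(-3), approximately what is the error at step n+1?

(a) Secant method has superlinear convergence with order φ = (1+√5)/2 ≈ 1.618.
    This means |e_{n+1}| ≈ C|e_n|^1.618.

(b) With |e_n| = 10^(-3) and C = 1.75:
    |e_{n+1}| ≈ 1.75 × (10^(-3))^1.618 = 1.75 × 10^(-4.85)

(a) ≈ 1.618 (golden ratio); (b) |e_{n+1}| ≈ 2.449e-05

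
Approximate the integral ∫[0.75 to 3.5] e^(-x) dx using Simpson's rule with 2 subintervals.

f(x) = e^(-x)
a = 0.75, b = 3.5, n = 2
h = (b - a)/n = 1.375000

Simpson's rule: (h/3)[f(x₀) + 4f(x₁) + 2f(x₂) + ... + f(xₙ)]

x_0 = 0.7500, f(x_0) = 0.472367, coefficient = 1
x_1 = 2.1250, f(x_1) = 0.119433, coefficient = 4
x_2 = 3.5000, f(x_2) = 0.030197, coefficient = 1

I ≈ (1.375000/3) × 0.980296 = 0.449302
Exact value: 0.442169
Error: 0.007133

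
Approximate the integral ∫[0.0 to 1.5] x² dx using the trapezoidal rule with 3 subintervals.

f(x) = x²
a = 0.0, b = 1.5, n = 3
h = (b - a)/n = 0.500000

Trapezoidal rule: (h/2)[f(x₀) + 2f(x₁) + 2f(x₂) + ... + f(xₙ)]

x_0 = 0.0000, f(x_0) = 0.000000, coefficient = 1
x_1 = 0.5000, f(x_1) = 0.250000, coefficient = 2
x_2 = 1.0000, f(x_2) = 1.000000, coefficient = 2
x_3 = 1.5000, f(x_3) = 2.250000, coefficient = 1

I ≈ (0.500000/2) × 4.750000 = 1.187500
Exact value: 1.125000
Error: 0.062500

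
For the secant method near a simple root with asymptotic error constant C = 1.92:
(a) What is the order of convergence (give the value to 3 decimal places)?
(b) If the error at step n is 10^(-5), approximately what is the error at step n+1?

(a) Secant method has superlinear convergence with order φ = (1+√5)/2 ≈ 1.618.
    This means |e_{n+1}| ≈ C|e_n|^1.618.

(b) With |e_n| = 10^(-5) and C = 1.92:
    |e_{n+1}| ≈ 1.92 × (10^(-5))^1.618 = 1.92 × 10^(-8.09)

(a) ≈ 1.618 (golden ratio); (b) |e_{n+1}| ≈ 1.560e-08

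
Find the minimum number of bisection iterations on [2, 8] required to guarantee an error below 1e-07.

We need (b-a)/2^n ≤ 1e-07
(8 - 2)/2^n ≤ 1e-07
6/2^n ≤ 1e-07
2^n ≥ 60000000
n ≥ log₂(60000000) = 25.84
n ≥ 26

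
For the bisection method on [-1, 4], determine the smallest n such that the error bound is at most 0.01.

We need (b-a)/2^n ≤ 0.01
(4 - (-1))/2^n ≤ 0.01
5/2^n ≤ 0.01
2^n ≥ 500
n ≥ log₂(500) = 8.97
n ≥ 9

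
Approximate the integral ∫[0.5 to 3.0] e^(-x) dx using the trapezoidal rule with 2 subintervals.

f(x) = e^(-x)
a = 0.5, b = 3.0, n = 2
h = (b - a)/n = 1.250000

Trapezoidal rule: (h/2)[f(x₀) + 2f(x₁) + 2f(x₂) + ... + f(xₙ)]

x_0 = 0.5000, f(x_0) = 0.606531, coefficient = 1
x_1 = 1.7500, f(x_1) = 0.173774, coefficient = 2
x_2 = 3.0000, f(x_2) = 0.049787, coefficient = 1

I ≈ (1.250000/2) × 1.003866 = 0.627416
Exact value: 0.556744
Error: 0.070672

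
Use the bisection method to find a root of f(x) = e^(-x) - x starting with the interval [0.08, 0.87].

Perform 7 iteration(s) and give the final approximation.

f(x) = e^(-x) - x
Initial interval: [0.08, 0.87]

Iteration 1:
  c_1 = (0.080000 + 0.870000)/2 = 0.475000
  f(c_1) = f(0.475000) = 0.146885
  f(a) × f(c) ≥ 0, new interval: [0.475000, 0.870000]
Iteration 2:
  c_2 = (0.475000 + 0.870000)/2 = 0.672500
  f(c_2) = f(0.672500) = -0.162069
  f(a) × f(c) < 0, new interval: [0.475000, 0.672500]
Iteration 3:
  c_3 = (0.475000 + 0.672500)/2 = 0.573750
  f(c_3) = f(0.573750) = -0.010341
  f(a) × f(c) < 0, new interval: [0.475000, 0.573750]
Iteration 4:
  c_4 = (0.475000 + 0.573750)/2 = 0.524375
  f(c_4) = f(0.524375) = 0.067550
  f(a) × f(c) ≥ 0, new interval: [0.524375, 0.573750]
Iteration 5:
  c_5 = (0.524375 + 0.573750)/2 = 0.549063
  f(c_5) = f(0.549063) = 0.028428
  f(a) × f(c) ≥ 0, new interval: [0.549063, 0.573750]
Iteration 6:
  c_6 = (0.549063 + 0.573750)/2 = 0.561406
  f(c_6) = f(0.561406) = 0.009000
  f(a) × f(c) ≥ 0, new interval: [0.561406, 0.573750]
Iteration 7:
  c_7 = (0.561406 + 0.573750)/2 = 0.567578
  f(c_7) = f(0.567578) = -0.000681
  f(a) × f(c) < 0, new interval: [0.561406, 0.567578]

After 7 iteration(s), the approximation is c_7 = 0.567578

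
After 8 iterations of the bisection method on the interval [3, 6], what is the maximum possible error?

Bisection error bound: |error| ≤ (b-a)/2^n
|error| ≤ (6 - 3)/2^8 = 3/2^8
|error| ≤ 0.0117187500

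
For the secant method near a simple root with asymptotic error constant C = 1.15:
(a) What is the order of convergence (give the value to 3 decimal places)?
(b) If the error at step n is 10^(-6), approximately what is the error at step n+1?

(a) Secant method has superlinear convergence with order φ = (1+√5)/2 ≈ 1.618.
    This means |e_{n+1}| ≈ C|e_n|^1.618.

(b) With |e_n| = 10^(-6) and C = 1.15:
    |e_{n+1}| ≈ 1.15 × (10^(-6))^1.618 = 1.15 × 10^(-9.71)

(a) ≈ 1.618 (golden ratio); (b) |e_{n+1}| ≈ 2.252e-10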